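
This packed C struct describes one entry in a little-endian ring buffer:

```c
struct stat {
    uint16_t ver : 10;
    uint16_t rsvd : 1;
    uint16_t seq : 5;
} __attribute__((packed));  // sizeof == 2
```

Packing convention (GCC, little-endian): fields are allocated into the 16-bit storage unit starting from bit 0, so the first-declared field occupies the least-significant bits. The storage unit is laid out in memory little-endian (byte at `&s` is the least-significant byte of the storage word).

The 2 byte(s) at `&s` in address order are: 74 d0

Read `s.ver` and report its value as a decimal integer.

116

[0]=0x74 [1]=0xd0 (little-endian) → word 0xd074
ver [0+:10] = (word>>0) & 0x3ff = 116  ←
rsvd [10+:1] = (word>>10) & 0x1 = 0
seq [11+:5] = (word>>11) & 0x1f = 26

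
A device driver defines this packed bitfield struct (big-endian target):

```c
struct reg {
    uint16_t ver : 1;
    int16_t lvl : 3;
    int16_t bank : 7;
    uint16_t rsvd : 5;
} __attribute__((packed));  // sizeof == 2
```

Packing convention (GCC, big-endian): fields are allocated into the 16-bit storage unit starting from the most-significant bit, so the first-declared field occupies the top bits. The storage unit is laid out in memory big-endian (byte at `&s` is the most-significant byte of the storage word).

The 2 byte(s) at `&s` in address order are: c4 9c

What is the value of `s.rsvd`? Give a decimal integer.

[0]=0xc4 [1]=0x9c (big-endian) → word 0xc49c
ver [15+:1] = (word>>15) & 0x1 = 1
lvl [12+:3] = (word>>12) & 0x7 = 4
bank [5+:7] = (word>>5) & 0x7f = 36
rsvd [0+:5] = (word>>0) & 0x1f = 28  ←

28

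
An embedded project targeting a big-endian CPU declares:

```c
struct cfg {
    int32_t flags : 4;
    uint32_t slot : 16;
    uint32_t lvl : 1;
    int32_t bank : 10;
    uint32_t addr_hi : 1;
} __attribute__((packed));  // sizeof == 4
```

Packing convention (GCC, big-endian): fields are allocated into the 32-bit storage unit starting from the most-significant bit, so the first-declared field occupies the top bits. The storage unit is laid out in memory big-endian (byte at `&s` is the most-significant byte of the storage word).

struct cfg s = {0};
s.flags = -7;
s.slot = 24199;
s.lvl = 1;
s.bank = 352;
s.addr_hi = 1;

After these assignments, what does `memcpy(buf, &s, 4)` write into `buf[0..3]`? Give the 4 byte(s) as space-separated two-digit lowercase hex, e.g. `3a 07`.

95 e8 7a c1

flags (4b) val=-7 bits=0x9 at bit 28: 0x90000000
slot (16b) val=24199 bits=0x5e87 at bit 12: 0x95e87000
lvl (1b) val=1 bits=0x1 at bit 11: 0x95e87800
bank (10b) val=352 bits=0x160 at bit 1: 0x95e87ac0
addr_hi (1b) val=1 bits=0x1 at bit 0: 0x95e87ac1
word = 0x95e87ac1 → big-endian bytes:
  [0]=0x95  [1]=0xe8  [2]=0x7a  [3]=0xc1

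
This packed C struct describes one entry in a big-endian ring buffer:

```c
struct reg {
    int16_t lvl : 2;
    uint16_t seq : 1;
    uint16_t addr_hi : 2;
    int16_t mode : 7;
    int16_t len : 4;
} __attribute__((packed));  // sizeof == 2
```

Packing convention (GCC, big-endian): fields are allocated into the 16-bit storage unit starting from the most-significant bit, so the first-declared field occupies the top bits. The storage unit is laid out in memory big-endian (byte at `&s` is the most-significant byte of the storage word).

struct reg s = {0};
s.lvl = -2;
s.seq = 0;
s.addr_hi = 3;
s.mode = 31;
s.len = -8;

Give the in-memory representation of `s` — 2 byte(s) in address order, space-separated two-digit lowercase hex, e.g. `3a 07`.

99 f8

lvl (2b) val=-2 bits=0x2 at bit 14: 0x8000
seq (1b) val=0 bits=0x0 at bit 13: 0x8000
addr_hi (2b) val=3 bits=0x3 at bit 11: 0x9800
mode (7b) val=31 bits=0x1f at bit 4: 0x99f0
len (4b) val=-8 bits=0x8 at bit 0: 0x99f8
word = 0x99f8 → big-endian bytes:
  [0]=0x99  [1]=0xf8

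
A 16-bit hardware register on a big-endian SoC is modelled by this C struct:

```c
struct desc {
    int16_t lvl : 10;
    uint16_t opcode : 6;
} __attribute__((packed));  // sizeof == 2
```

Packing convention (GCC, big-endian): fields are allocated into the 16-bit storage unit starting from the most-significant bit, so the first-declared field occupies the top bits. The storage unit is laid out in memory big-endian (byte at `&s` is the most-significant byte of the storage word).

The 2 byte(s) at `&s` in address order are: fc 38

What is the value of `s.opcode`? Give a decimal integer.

56

[0]=0xfc [1]=0x38 (big-endian) → word 0xfc38
lvl:10 @ bit 6 → (0xfc38>>6)&0x3ff = 0x3f0
opcode:6 @ bit 0 → (0xfc38>>0)&0x3f = 0x38  ←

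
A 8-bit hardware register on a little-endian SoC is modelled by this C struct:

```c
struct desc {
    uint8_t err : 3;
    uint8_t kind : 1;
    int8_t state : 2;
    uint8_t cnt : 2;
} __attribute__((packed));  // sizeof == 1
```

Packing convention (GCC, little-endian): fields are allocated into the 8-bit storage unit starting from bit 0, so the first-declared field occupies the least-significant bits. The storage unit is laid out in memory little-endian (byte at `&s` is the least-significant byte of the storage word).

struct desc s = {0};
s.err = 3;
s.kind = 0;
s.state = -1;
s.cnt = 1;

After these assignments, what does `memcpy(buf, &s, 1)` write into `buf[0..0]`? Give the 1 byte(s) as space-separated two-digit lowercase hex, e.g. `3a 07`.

73

err:3 = 3 → 0x3 << 0 → word 0x03
kind:1 = 0 → 0x0 << 3 → word 0x03
state:2 = -1 → 0x3 << 4 → word 0x33
cnt:2 = 1 → 0x1 << 6 → word 0x73
word = 0x73 → little-endian bytes:
  [0]=0x73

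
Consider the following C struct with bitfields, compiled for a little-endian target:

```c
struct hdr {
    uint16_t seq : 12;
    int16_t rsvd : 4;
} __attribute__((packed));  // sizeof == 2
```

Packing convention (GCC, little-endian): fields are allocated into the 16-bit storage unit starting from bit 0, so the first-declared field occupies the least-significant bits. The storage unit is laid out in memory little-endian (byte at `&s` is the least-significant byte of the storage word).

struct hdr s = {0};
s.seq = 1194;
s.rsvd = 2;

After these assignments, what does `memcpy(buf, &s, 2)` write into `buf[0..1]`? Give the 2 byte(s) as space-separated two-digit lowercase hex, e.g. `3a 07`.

aa 24

seq:12 = 1194 → 0x4aa << 0 → word 0x04aa
rsvd:4 = 2 → 0x2 << 12 → word 0x24aa
word = 0x24aa → little-endian bytes:
  [0]=0xaa  [1]=0x24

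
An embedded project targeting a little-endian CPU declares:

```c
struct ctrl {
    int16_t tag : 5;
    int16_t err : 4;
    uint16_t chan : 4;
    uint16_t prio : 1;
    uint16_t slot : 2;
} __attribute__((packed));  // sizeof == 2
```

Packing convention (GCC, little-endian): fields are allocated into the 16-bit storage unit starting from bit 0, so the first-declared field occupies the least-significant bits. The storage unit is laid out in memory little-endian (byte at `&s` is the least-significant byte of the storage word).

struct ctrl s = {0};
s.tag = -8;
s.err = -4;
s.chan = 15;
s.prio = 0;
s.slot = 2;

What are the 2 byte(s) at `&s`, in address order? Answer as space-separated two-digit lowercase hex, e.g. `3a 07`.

98 9f

tag (5b) val=-8 bits=0x18 at bit 0: 0x0018
err (4b) val=-4 bits=0xc at bit 5: 0x0198
chan (4b) val=15 bits=0xf at bit 9: 0x1f98
prio (1b) val=0 bits=0x0 at bit 13: 0x1f98
slot (2b) val=2 bits=0x2 at bit 14: 0x9f98
word = 0x9f98 → little-endian bytes:
  [0]=0x98  [1]=0x9f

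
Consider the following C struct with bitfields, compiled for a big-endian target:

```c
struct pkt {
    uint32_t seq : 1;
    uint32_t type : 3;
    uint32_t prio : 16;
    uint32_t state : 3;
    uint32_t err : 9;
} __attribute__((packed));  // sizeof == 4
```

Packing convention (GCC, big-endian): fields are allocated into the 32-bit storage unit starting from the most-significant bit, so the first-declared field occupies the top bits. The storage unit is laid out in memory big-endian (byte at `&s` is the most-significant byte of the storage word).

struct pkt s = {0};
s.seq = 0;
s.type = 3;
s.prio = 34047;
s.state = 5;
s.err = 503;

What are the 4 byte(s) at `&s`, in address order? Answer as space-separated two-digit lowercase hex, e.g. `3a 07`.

seq:1 = 0 → 0x0 << 31 → word 0x00000000
type:3 = 3 → 0x3 << 28 → word 0x30000000
prio:16 = 34047 → 0x84ff << 12 → word 0x384ff000
state:3 = 5 → 0x5 << 9 → word 0x384ffa00
err:9 = 503 → 0x1f7 << 0 → word 0x384ffbf7
word = 0x384ffbf7 → big-endian bytes:
  [0]=0x38  [1]=0x4f  [2]=0xfb  [3]=0xf7

38 4f fb f7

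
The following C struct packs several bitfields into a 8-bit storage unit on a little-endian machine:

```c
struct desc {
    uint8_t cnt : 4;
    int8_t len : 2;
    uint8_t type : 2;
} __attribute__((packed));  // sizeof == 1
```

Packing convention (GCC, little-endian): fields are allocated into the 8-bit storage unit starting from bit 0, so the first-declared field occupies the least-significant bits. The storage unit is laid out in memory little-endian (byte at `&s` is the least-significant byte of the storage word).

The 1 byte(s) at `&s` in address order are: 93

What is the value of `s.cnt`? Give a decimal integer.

3

[0]=0x93 (little-endian) → word 0x93
cnt:4 @ bit 0 → (0x93>>0)&0xf = 0x3  ←
len:2 @ bit 4 → (0x93>>4)&0x3 = 0x1
type:2 @ bit 6 → (0x93>>6)&0x3 = 0x2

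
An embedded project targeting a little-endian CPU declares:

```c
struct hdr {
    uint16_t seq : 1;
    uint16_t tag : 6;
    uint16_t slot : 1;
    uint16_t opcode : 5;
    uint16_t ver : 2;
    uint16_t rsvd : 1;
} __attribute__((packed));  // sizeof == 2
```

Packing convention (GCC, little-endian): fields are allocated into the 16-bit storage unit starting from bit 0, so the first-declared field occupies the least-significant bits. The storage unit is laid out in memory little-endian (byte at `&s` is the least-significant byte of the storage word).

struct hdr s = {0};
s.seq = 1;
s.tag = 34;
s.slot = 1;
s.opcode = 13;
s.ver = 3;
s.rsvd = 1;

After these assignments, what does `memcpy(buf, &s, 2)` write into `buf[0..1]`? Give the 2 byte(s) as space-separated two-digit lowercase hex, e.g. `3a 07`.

c5 ed

[0+:1] seq=1 & 0x1 = 0x1; word=0x0001
[1+:6] tag=34 & 0x3f = 0x22; word=0x0045
[7+:1] slot=1 & 0x1 = 0x1; word=0x00c5
[8+:5] opcode=13 & 0x1f = 0xd; word=0x0dc5
[13+:2] ver=3 & 0x3 = 0x3; word=0x6dc5
[15+:1] rsvd=1 & 0x1 = 0x1; word=0xedc5
word = 0xedc5 → little-endian bytes:
  [0]=0xc5  [1]=0xed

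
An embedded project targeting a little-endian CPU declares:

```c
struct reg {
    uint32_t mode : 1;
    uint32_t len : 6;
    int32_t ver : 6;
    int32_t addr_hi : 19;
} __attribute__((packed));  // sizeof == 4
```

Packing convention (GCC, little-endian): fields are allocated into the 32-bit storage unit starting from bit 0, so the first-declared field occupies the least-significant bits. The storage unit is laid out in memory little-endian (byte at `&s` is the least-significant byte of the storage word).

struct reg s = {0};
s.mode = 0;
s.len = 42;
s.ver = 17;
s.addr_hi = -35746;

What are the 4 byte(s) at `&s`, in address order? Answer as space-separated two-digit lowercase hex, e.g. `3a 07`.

[0+:1] mode=0 & 0x1 = 0x0; word=0x00000000
[1+:6] len=42 & 0x3f = 0x2a; word=0x00000054
[7+:6] ver=17 & 0x3f = 0x11; word=0x000008d4
[13+:19] addr_hi=-35746 & 0x7ffff = 0x7745e; word=0xee8bc8d4
word = 0xee8bc8d4 → little-endian bytes:
  [0]=0xd4  [1]=0xc8  [2]=0x8b  [3]=0xee

d4 c8 8b ee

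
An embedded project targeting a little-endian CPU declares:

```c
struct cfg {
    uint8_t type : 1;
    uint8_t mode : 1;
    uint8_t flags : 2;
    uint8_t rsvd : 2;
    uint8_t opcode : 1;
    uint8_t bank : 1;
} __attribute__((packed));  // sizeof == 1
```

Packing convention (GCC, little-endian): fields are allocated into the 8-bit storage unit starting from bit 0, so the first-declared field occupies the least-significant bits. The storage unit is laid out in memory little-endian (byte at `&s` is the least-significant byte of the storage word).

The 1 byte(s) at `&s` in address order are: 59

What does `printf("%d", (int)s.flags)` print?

[0]=0x59 (little-endian) → word 0x59
type [0+:1] = (word>>0) & 0x1 = 1
mode [1+:1] = (word>>1) & 0x1 = 0
flags [2+:2] = (word>>2) & 0x3 = 2  ←
rsvd [4+:2] = (word>>4) & 0x3 = 1
opcode [6+:1] = (word>>6) & 0x1 = 1
bank [7+:1] = (word>>7) & 0x1 = 0

2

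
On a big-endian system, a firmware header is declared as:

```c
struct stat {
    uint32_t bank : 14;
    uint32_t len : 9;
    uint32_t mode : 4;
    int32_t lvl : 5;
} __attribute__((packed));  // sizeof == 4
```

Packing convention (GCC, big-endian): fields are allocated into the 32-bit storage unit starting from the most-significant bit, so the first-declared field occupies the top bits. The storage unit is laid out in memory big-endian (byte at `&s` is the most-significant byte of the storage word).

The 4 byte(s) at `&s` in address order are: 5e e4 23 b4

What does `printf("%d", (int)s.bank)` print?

[0]=0x5e [1]=0xe4 [2]=0x23 [3]=0xb4 (big-endian) → word 0x5ee423b4
bank [18+:14] = (word>>18) & 0x3fff = 6073  ←
len [9+:9] = (word>>9) & 0x1ff = 17
mode [5+:4] = (word>>5) & 0xf = 13
lvl [0+:5] = (word>>0) & 0x1f = 20

6073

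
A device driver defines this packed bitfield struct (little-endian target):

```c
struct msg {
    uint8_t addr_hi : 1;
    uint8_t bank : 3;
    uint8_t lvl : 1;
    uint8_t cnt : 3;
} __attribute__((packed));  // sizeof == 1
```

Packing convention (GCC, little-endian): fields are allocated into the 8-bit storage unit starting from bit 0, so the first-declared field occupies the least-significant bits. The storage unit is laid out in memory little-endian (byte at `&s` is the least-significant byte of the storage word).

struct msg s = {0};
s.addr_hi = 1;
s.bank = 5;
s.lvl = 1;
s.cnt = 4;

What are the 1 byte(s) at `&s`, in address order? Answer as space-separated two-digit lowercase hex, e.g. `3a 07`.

9b

addr_hi:1 = 1 → 0x1 << 0 → word 0x01
bank:3 = 5 → 0x5 << 1 → word 0x0b
lvl:1 = 1 → 0x1 << 4 → word 0x1b
cnt:3 = 4 → 0x4 << 5 → word 0x9b
word = 0x9b → little-endian bytes:
  [0]=0x9b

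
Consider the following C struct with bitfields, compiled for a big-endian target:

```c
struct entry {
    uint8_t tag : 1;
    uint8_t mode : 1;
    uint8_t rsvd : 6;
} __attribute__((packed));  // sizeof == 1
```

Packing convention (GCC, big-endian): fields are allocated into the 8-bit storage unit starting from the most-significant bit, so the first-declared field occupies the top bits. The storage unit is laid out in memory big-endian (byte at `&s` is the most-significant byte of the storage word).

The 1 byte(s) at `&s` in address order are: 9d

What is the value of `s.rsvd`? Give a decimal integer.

[0]=0x9d (big-endian) → word 0x9d
tag:1 @ bit 7 → (0x9d>>7)&0x1 = 0x1
mode:1 @ bit 6 → (0x9d>>6)&0x1 = 0x0
rsvd:6 @ bit 0 → (0x9d>>0)&0x3f = 0x1d  ←

29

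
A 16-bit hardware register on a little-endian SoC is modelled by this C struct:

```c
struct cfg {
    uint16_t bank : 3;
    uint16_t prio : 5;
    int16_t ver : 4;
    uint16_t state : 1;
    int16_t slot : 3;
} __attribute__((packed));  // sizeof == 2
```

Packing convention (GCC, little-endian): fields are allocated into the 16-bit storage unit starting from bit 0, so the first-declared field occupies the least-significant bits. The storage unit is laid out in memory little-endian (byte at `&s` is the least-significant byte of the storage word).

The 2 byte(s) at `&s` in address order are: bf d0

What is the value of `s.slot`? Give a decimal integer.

-2

[0]=0xbf [1]=0xd0 (little-endian) → word 0xd0bf
bank:3 @ bit 0 → (0xd0bf>>0)&0x7 = 0x7
prio:5 @ bit 3 → (0xd0bf>>3)&0x1f = 0x17
ver:4 @ bit 8 → (0xd0bf>>8)&0xf = 0x0
state:1 @ bit 12 → (0xd0bf>>12)&0x1 = 0x1
slot:3 @ bit 13 → (0xd0bf>>13)&0x7 = 0x6  ←
slot signed 3b, MSB=1: 6 - 8 = -2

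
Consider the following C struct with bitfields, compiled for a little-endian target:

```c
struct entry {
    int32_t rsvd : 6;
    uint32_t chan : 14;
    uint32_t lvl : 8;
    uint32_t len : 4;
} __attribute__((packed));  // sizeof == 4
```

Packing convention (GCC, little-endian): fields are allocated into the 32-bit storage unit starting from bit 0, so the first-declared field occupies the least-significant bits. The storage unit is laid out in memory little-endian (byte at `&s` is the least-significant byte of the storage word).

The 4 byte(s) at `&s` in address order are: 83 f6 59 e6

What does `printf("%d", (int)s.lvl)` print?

[0]=0x83 [1]=0xf6 [2]=0x59 [3]=0xe6 (little-endian) → word 0xe659f683
rsvd:6 @ bit 0 → (0xe659f683>>0)&0x3f = 0x3
chan:14 @ bit 6 → (0xe659f683>>6)&0x3fff = 0x27da
lvl:8 @ bit 20 → (0xe659f683>>20)&0xff = 0x65  ←
len:4 @ bit 28 → (0xe659f683>>28)&0xf = 0xe

101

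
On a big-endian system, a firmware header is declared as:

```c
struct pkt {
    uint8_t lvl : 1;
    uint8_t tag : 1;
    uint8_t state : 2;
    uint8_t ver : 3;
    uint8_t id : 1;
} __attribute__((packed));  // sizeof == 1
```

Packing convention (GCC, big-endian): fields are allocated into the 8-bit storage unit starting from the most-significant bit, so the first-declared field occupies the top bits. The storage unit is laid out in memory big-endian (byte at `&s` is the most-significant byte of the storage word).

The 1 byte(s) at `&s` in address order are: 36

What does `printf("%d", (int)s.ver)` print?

[0]=0x36 (big-endian) → word 0x36
lvl:1 @ bit 7 → (0x36>>7)&0x1 = 0x0
tag:1 @ bit 6 → (0x36>>6)&0x1 = 0x0
state:2 @ bit 4 → (0x36>>4)&0x3 = 0x3
ver:3 @ bit 1 → (0x36>>1)&0x7 = 0x3  ←
id:1 @ bit 0 → (0x36>>0)&0x1 = 0x0

3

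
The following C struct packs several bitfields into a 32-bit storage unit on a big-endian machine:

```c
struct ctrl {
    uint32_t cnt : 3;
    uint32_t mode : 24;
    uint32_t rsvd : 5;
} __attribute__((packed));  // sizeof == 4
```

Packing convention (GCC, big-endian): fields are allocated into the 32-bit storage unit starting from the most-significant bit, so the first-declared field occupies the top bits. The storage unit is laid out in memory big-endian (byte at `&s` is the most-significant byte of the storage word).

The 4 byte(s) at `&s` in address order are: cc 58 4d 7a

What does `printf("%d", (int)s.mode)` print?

6472299

[0]=0xcc [1]=0x58 [2]=0x4d [3]=0x7a (big-endian) → word 0xcc584d7a
cnt:3 @ bit 29 → (0xcc584d7a>>29)&0x7 = 0x6
mode:24 @ bit 5 → (0xcc584d7a>>5)&0xffffff = 0x62c26b  ←
rsvd:5 @ bit 0 → (0xcc584d7a>>0)&0x1f = 0x1a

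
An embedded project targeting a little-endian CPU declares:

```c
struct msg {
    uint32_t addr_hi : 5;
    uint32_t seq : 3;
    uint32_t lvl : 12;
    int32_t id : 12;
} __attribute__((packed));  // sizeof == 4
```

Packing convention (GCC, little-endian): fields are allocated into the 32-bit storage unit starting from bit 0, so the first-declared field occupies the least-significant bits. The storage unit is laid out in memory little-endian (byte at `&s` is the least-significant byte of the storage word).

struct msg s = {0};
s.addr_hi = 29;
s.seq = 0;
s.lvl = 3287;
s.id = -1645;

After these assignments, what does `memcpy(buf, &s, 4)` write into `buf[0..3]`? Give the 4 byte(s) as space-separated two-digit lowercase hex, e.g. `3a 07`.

1d d7 3c 99

[0+:5] addr_hi=29 & 0x1f = 0x1d; word=0x0000001d
[5+:3] seq=0 & 0x7 = 0x0; word=0x0000001d
[8+:12] lvl=3287 & 0xfff = 0xcd7; word=0x000cd71d
[20+:12] id=-1645 & 0xfff = 0x993; word=0x993cd71d
word = 0x993cd71d → little-endian bytes:
  [0]=0x1d  [1]=0xd7  [2]=0x3c  [3]=0x99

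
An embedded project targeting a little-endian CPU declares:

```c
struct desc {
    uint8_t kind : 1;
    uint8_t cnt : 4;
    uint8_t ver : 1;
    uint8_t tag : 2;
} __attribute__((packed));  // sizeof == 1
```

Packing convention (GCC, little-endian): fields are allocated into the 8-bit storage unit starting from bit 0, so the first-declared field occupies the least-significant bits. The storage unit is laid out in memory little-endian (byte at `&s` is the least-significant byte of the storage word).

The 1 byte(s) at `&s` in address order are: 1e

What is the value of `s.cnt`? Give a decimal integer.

15

[0]=0x1e (little-endian) → word 0x1e
kind [0+:1] = (word>>0) & 0x1 = 0
cnt [1+:4] = (word>>1) & 0xf = 15  ←
ver [5+:1] = (word>>5) & 0x1 = 0
tag [6+:2] = (word>>6) & 0x3 = 0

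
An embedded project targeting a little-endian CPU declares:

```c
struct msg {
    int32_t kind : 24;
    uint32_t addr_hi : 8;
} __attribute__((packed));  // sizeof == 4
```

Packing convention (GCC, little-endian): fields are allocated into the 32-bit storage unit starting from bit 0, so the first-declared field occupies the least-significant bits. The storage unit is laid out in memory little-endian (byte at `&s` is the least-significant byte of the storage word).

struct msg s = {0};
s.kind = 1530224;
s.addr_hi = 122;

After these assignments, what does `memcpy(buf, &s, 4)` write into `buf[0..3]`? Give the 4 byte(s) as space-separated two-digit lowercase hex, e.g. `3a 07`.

kind (24b) val=1530224 bits=0x175970 at bit 0: 0x00175970
addr_hi (8b) val=122 bits=0x7a at bit 24: 0x7a175970
word = 0x7a175970 → little-endian bytes:
  [0]=0x70  [1]=0x59  [2]=0x17  [3]=0x7a

70 59 17 7a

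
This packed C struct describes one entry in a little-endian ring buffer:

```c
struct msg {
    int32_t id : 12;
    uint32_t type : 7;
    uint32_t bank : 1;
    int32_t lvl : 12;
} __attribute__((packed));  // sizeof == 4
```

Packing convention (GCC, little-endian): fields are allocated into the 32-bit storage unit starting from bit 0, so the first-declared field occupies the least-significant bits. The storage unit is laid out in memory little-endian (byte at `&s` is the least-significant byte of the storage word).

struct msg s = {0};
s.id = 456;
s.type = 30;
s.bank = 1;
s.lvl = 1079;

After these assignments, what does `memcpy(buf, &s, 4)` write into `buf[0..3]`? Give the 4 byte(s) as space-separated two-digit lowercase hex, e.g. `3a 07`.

id (12b) val=456 bits=0x1c8 at bit 0: 0x000001c8
type (7b) val=30 bits=0x1e at bit 12: 0x0001e1c8
bank (1b) val=1 bits=0x1 at bit 19: 0x0009e1c8
lvl (12b) val=1079 bits=0x437 at bit 20: 0x4379e1c8
word = 0x4379e1c8 → little-endian bytes:
  [0]=0xc8  [1]=0xe1  [2]=0x79  [3]=0x43

c8 e1 79 43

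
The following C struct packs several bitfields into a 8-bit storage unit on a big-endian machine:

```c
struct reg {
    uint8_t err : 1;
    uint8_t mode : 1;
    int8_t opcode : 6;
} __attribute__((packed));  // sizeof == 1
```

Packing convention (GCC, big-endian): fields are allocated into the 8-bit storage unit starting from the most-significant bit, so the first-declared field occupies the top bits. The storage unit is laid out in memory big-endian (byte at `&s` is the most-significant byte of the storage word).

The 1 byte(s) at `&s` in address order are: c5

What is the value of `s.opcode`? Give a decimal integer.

5

[0]=0xc5 (big-endian) → word 0xc5
err [7+:1] = (word>>7) & 0x1 = 1
mode [6+:1] = (word>>6) & 0x1 = 1
opcode [0+:6] = (word>>0) & 0x3f = 5  ←
opcode signed 6b, MSB=0: value = 5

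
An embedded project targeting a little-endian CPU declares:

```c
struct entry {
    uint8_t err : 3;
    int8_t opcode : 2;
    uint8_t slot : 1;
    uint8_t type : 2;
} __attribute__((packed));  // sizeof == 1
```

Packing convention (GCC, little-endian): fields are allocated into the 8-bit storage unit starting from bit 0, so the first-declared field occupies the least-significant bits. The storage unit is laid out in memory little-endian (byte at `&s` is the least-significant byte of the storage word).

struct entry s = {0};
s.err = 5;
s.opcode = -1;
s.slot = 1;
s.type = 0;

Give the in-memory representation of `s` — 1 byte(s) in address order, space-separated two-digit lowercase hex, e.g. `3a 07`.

3d

err:3 = 5 → 0x5 << 0 → word 0x05
opcode:2 = -1 → 0x3 << 3 → word 0x1d
slot:1 = 1 → 0x1 << 5 → word 0x3d
type:2 = 0 → 0x0 << 6 → word 0x3d
word = 0x3d → little-endian bytes:
  [0]=0x3d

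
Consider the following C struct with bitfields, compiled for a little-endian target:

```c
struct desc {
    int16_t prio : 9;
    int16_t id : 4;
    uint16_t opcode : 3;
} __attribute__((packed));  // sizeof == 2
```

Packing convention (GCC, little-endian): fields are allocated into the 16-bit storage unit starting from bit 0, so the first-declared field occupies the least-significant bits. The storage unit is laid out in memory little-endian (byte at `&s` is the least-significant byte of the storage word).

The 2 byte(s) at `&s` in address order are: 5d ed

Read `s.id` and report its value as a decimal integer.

6

[0]=0x5d [1]=0xed (little-endian) → word 0xed5d
prio [0+:9] = (word>>0) & 0x1ff = 349
id [9+:4] = (word>>9) & 0xf = 6  ←
opcode [13+:3] = (word>>13) & 0x7 = 7
id signed 4b, MSB=0: value = 6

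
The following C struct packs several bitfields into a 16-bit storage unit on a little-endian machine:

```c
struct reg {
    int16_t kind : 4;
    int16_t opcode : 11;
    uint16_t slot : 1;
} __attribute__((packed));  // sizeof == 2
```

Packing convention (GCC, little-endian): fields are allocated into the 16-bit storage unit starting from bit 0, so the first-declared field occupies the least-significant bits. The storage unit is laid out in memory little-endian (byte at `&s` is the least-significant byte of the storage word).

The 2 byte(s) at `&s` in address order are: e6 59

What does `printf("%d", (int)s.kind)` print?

6

[0]=0xe6 [1]=0x59 (little-endian) → word 0x59e6
kind [0+:4] = (word>>0) & 0xf = 6  ←
opcode [4+:11] = (word>>4) & 0x7ff = 1438
slot [15+:1] = (word>>15) & 0x1 = 0
kind signed 4b, MSB=0: value = 6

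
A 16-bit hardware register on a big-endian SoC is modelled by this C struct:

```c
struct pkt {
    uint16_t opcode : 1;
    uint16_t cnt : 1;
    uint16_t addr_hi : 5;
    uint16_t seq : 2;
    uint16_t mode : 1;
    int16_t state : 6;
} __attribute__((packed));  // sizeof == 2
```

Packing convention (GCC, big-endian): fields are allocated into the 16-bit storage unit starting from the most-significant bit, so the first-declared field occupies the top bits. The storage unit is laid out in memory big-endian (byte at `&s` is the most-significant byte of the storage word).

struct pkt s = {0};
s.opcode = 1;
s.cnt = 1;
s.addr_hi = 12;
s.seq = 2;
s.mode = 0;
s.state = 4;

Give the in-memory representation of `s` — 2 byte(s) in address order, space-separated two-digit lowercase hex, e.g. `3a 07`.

d9 04

opcode (1b) val=1 bits=0x1 at bit 15: 0x8000
cnt (1b) val=1 bits=0x1 at bit 14: 0xc000
addr_hi (5b) val=12 bits=0xc at bit 9: 0xd800
seq (2b) val=2 bits=0x2 at bit 7: 0xd900
mode (1b) val=0 bits=0x0 at bit 6: 0xd900
state (6b) val=4 bits=0x4 at bit 0: 0xd904
word = 0xd904 → big-endian bytes:
  [0]=0xd9  [1]=0x04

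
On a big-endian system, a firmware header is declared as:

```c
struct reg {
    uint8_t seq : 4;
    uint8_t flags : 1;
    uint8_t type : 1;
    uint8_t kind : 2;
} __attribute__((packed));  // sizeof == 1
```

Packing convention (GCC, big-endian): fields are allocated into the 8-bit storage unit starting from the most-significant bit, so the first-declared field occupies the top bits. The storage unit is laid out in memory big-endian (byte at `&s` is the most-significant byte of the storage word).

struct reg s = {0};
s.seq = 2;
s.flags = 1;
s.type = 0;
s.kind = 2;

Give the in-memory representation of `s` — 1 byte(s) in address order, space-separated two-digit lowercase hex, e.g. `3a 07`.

2a

seq:4 = 2 → 0x2 << 4 → word 0x20
flags:1 = 1 → 0x1 << 3 → word 0x28
type:1 = 0 → 0x0 << 2 → word 0x28
kind:2 = 2 → 0x2 << 0 → word 0x2a
word = 0x2a → big-endian bytes:
  [0]=0x2a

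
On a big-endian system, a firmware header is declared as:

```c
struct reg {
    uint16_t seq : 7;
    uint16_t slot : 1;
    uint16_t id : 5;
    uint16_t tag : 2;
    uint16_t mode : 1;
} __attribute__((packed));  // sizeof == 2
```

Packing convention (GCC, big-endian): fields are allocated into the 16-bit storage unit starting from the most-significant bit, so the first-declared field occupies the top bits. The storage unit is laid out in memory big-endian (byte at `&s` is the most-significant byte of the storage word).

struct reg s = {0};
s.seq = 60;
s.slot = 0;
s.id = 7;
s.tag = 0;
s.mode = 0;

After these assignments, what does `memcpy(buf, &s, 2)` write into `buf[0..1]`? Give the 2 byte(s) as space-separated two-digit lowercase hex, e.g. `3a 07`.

78 38

[9+:7] seq=60 & 0x7f = 0x3c; word=0x7800
[8+:1] slot=0 & 0x1 = 0x0; word=0x7800
[3+:5] id=7 & 0x1f = 0x7; word=0x7838
[1+:2] tag=0 & 0x3 = 0x0; word=0x7838
[0+:1] mode=0 & 0x1 = 0x0; word=0x7838
word = 0x7838 → big-endian bytes:
  [0]=0x78  [1]=0x38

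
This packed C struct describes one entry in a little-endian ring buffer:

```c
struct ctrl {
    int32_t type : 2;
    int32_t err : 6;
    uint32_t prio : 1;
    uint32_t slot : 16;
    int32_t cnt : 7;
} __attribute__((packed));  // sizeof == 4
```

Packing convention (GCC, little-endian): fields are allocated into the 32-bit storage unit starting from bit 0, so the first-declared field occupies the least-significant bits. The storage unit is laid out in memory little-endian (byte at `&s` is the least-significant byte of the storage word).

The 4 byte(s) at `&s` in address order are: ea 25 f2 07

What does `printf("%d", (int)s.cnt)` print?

[0]=0xea [1]=0x25 [2]=0xf2 [3]=0x07 (little-endian) → word 0x07f225ea
type [0+:2] = (word>>0) & 0x3 = 2
err [2+:6] = (word>>2) & 0x3f = 58
prio [8+:1] = (word>>8) & 0x1 = 1
slot [9+:16] = (word>>9) & 0xffff = 63762
cnt [25+:7] = (word>>25) & 0x7f = 3  ←
cnt signed 7b, MSB=0: value = 3

3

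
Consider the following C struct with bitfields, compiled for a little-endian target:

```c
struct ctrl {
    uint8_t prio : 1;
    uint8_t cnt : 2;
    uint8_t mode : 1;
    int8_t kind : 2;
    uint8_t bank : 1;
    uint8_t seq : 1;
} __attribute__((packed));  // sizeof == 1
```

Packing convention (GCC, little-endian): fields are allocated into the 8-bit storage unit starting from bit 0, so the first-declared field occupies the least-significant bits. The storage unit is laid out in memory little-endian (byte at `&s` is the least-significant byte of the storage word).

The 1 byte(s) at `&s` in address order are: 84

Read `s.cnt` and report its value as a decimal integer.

2

[0]=0x84 (little-endian) → word 0x84
prio:1 @ bit 0 → (0x84>>0)&0x1 = 0x0
cnt:2 @ bit 1 → (0x84>>1)&0x3 = 0x2  ←
mode:1 @ bit 3 → (0x84>>3)&0x1 = 0x0
kind:2 @ bit 4 → (0x84>>4)&0x3 = 0x0
bank:1 @ bit 6 → (0x84>>6)&0x1 = 0x0
seq:1 @ bit 7 → (0x84>>7)&0x1 = 0x1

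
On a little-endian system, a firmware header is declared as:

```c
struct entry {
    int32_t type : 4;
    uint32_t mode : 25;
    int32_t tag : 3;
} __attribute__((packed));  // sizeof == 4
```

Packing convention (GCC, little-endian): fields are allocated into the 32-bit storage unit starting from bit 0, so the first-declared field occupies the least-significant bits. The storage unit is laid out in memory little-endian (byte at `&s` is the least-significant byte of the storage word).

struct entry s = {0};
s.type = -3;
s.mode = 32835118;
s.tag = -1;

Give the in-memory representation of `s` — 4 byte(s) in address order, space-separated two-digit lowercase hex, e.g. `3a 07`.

[0+:4] type=-3 & 0xf = 0xd; word=0x0000000d
[4+:25] mode=32835118 & 0x1ffffff = 0x1f5062e; word=0x1f5062ed
[29+:3] tag=-1 & 0x7 = 0x7; word=0xff5062ed
word = 0xff5062ed → little-endian bytes:
  [0]=0xed  [1]=0x62  [2]=0x50  [3]=0xff

ed 62 50 ff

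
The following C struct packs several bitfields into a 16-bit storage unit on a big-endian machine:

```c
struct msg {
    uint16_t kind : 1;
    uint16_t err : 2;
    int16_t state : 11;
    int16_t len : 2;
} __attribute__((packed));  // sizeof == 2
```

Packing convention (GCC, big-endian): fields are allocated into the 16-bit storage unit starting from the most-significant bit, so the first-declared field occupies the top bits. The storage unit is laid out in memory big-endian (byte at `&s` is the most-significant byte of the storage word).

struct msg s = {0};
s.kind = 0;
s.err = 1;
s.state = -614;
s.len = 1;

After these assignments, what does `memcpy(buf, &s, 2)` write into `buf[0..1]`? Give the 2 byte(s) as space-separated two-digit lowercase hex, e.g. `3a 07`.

[15+:1] kind=0 & 0x1 = 0x0; word=0x0000
[13+:2] err=1 & 0x3 = 0x1; word=0x2000
[2+:11] state=-614 & 0x7ff = 0x59a; word=0x3668
[0+:2] len=1 & 0x3 = 0x1; word=0x3669
word = 0x3669 → big-endian bytes:
  [0]=0x36  [1]=0x69

36 69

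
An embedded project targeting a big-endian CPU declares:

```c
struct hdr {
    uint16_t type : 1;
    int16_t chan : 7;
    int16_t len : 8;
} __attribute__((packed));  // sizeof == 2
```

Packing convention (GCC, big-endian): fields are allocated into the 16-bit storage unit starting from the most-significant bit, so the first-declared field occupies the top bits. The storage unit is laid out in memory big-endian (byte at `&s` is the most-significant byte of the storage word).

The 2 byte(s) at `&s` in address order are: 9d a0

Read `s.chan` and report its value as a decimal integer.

[0]=0x9d [1]=0xa0 (big-endian) → word 0x9da0
type [15+:1] = (word>>15) & 0x1 = 1
chan [8+:7] = (word>>8) & 0x7f = 29  ←
len [0+:8] = (word>>0) & 0xff = 160
chan signed 7b, MSB=0: value = 29

29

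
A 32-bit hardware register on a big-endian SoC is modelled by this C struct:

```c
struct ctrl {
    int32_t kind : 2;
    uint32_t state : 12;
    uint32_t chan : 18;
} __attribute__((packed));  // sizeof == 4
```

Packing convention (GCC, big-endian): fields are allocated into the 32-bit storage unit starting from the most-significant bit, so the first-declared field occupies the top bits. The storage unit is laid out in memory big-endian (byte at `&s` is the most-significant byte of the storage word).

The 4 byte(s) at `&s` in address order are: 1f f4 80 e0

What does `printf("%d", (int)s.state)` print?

[0]=0x1f [1]=0xf4 [2]=0x80 [3]=0xe0 (big-endian) → word 0x1ff480e0
kind [30+:2] = (word>>30) & 0x3 = 0
state [18+:12] = (word>>18) & 0xfff = 2045  ←
chan [0+:18] = (word>>0) & 0x3ffff = 32992

2045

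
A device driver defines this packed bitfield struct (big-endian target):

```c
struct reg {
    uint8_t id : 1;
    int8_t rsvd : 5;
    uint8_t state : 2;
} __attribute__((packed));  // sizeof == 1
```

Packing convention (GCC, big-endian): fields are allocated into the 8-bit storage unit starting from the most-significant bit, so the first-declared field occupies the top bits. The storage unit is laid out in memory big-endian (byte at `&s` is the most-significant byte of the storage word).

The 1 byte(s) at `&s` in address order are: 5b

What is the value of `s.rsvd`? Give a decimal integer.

-10

[0]=0x5b (big-endian) → word 0x5b
id [7+:1] = (word>>7) & 0x1 = 0
rsvd [2+:5] = (word>>2) & 0x1f = 22  ←
state [0+:2] = (word>>0) & 0x3 = 3
rsvd signed 5b, MSB=1: 22 - 32 = -10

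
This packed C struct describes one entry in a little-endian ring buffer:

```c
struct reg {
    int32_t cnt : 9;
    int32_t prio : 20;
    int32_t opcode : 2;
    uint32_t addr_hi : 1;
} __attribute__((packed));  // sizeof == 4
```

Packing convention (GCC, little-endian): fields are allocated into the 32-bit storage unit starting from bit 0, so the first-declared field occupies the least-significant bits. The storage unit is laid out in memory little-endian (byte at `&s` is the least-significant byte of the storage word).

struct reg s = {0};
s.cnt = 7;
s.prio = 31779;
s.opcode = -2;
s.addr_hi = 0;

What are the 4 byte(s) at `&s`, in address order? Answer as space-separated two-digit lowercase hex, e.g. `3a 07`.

07 46 f8 40

cnt (9b) val=7 bits=0x7 at bit 0: 0x00000007
prio (20b) val=31779 bits=0x7c23 at bit 9: 0x00f84607
opcode (2b) val=-2 bits=0x2 at bit 29: 0x40f84607
addr_hi (1b) val=0 bits=0x0 at bit 31: 0x40f84607
word = 0x40f84607 → little-endian bytes:
  [0]=0x07  [1]=0x46  [2]=0xf8  [3]=0x40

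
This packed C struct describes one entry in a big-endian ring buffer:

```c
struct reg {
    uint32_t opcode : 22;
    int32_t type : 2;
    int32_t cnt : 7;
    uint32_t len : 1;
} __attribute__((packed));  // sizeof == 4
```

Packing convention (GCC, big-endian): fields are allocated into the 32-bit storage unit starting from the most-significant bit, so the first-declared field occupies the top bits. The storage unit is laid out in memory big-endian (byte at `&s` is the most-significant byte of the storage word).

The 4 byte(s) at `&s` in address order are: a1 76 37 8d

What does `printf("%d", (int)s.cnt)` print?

[0]=0xa1 [1]=0x76 [2]=0x37 [3]=0x8d (big-endian) → word 0xa176378d
opcode:22 @ bit 10 → (0xa176378d>>10)&0x3fffff = 0x285d8d
type:2 @ bit 8 → (0xa176378d>>8)&0x3 = 0x3
cnt:7 @ bit 1 → (0xa176378d>>1)&0x7f = 0x46  ←
len:1 @ bit 0 → (0xa176378d>>0)&0x1 = 0x1
cnt signed 7b, MSB=1: 70 - 128 = -58

-58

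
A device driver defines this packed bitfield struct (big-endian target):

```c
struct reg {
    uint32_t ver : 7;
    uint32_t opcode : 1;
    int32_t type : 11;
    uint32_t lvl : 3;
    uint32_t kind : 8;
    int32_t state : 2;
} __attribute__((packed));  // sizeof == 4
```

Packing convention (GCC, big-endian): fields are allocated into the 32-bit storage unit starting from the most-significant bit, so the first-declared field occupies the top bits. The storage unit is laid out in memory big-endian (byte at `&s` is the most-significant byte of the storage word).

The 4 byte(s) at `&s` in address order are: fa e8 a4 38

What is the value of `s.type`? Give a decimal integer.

-187

[0]=0xfa [1]=0xe8 [2]=0xa4 [3]=0x38 (big-endian) → word 0xfae8a438
ver:7 @ bit 25 → (0xfae8a438>>25)&0x7f = 0x7d
opcode:1 @ bit 24 → (0xfae8a438>>24)&0x1 = 0x0
type:11 @ bit 13 → (0xfae8a438>>13)&0x7ff = 0x745  ←
lvl:3 @ bit 10 → (0xfae8a438>>10)&0x7 = 0x1
kind:8 @ bit 2 → (0xfae8a438>>2)&0xff = 0xe
state:2 @ bit 0 → (0xfae8a438>>0)&0x3 = 0x0
type signed 11b, MSB=1: 1861 - 2048 = -187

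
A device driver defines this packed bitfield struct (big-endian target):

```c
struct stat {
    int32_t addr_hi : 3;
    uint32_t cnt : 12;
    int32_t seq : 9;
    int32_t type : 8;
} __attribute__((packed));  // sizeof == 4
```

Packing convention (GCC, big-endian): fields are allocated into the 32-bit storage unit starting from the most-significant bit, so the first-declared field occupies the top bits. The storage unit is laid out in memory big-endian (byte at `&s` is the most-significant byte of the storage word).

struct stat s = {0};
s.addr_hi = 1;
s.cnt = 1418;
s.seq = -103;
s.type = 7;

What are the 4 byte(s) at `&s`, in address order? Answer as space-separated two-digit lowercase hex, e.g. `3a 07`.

2b 15 99 07

addr_hi:3 = 1 → 0x1 << 29 → word 0x20000000
cnt:12 = 1418 → 0x58a << 17 → word 0x2b140000
seq:9 = -103 → 0x199 << 8 → word 0x2b159900
type:8 = 7 → 0x7 << 0 → word 0x2b159907
word = 0x2b159907 → big-endian bytes:
  [0]=0x2b  [1]=0x15  [2]=0x99  [3]=0x07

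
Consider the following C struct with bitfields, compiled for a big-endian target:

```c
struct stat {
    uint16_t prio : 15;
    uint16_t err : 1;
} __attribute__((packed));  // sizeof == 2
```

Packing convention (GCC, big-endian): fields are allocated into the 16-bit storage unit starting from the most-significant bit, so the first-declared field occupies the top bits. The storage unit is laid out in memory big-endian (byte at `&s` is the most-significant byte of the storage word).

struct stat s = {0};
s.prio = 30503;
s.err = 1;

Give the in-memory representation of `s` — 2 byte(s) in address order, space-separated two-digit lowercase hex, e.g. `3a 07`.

ee 4f

prio (15b) val=30503 bits=0x7727 at bit 1: 0xee4e
err (1b) val=1 bits=0x1 at bit 0: 0xee4f
word = 0xee4f → big-endian bytes:
  [0]=0xee  [1]=0x4f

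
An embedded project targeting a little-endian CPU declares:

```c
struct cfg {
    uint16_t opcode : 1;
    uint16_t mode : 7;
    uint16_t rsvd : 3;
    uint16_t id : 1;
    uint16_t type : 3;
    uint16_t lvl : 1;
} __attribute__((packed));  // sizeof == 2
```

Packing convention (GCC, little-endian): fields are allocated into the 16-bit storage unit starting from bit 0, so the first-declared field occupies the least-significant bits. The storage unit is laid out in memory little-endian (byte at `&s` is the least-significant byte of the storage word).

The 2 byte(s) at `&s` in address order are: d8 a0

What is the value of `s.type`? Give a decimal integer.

[0]=0xd8 [1]=0xa0 (little-endian) → word 0xa0d8
opcode [0+:1] = (word>>0) & 0x1 = 0
mode [1+:7] = (word>>1) & 0x7f = 108
rsvd [8+:3] = (word>>8) & 0x7 = 0
id [11+:1] = (word>>11) & 0x1 = 0
type [12+:3] = (word>>12) & 0x7 = 2  ←
lvl [15+:1] = (word>>15) & 0x1 = 1

2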